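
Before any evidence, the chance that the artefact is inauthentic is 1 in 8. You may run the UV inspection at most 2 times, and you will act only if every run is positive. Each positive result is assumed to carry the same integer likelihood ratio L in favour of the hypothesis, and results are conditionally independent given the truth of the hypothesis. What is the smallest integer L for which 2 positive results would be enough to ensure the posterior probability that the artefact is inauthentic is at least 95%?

Prior odds = 0.125/0.875 = 1/7.
Target odds = 0.95/0.05 = 19.
Need L² ≥ 19 ÷ (1/7) = 133.
11² = 121 < 133 ≤ 144 = 12², so L = 12.

12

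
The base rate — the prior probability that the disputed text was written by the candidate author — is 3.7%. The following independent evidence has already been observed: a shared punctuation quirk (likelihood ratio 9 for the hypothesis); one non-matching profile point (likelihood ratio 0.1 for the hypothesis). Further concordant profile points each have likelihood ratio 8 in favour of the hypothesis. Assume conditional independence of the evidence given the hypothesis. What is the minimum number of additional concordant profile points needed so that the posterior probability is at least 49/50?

4

Prior odds = 0.037/0.963 = 37/963.
Combined Bayes factor of the evidence already in hand = 9 × 0.1 = 0.9.
Odds after that evidence = (37/963) × 0.9 = 37/1070.
Target odds = 0.98/0.02 = 49.
Need 8ⁿ ≥ 49 ÷ (37/1070) = 52430/37.
8³ = 512 falls short of 52430/37 but 8⁴ = 4096 reaches it, so n = 4.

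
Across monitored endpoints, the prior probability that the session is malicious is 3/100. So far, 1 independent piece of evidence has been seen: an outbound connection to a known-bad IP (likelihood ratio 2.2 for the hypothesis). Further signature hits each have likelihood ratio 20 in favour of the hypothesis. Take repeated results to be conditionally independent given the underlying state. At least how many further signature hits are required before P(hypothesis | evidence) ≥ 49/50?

3

Prior odds = 0.03/0.97 = 3/97.
Bayes factor of the evidence already in hand = 2.2.
Odds after that evidence = (3/97) × 2.2 = 33/485.
Target odds = 0.98/0.02 = 49.
Need 20ⁿ ≥ 49 ÷ (33/485) = 23765/33.
20² = 400 falls short of 23765/33 but 20³ = 8000 reaches it, so n = 3.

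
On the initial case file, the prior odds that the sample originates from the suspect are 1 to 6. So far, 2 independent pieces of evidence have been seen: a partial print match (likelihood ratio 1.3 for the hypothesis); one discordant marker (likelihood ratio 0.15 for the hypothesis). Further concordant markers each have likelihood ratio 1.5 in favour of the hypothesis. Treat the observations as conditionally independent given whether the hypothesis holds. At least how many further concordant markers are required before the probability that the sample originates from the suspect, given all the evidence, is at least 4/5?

Prior odds = 1/6.
Combined Bayes factor of the evidence already in hand = 1.3 × 0.15 = 0.195.
Odds after that evidence = (1/6) × 0.195 = 0.0325.
Target odds = 0.8/0.2 = 4.
Need 1.5ⁿ ≥ 4 ÷ 0.0325 = 1600/13.
1.5¹¹ = 177147/2048 falls short of 1600/13 but 1.5¹² = 531441/4096 reaches it, so n = 12.

12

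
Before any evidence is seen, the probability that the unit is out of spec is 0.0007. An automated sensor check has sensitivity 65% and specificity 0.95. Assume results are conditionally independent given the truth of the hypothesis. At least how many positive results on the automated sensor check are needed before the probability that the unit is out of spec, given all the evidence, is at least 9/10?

4

Prior odds: 0.0007 ÷ 0.9993 = 7/9993.
False-positive rate = 1 − 0.95 = 0.05; likelihood ratio of a positive = 0.65/0.05 = 13.
Target odds: 0.9 ÷ 0.1 = 9.
Need (7/9993) × 13ⁿ ≥ 9, i.e. 13ⁿ ≥ 89937/7.
13³ = 2197 falls short of 89937/7 but 13⁴ = 28561 reaches it, so n = 4.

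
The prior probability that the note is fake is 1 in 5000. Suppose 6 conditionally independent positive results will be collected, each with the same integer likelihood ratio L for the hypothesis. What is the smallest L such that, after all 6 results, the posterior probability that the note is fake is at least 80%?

6

Prior odds = 0.0002/0.9998 = 1/4999.
Target odds = 0.8/0.2 = 4.
Need L⁶ ≥ 4 ÷ (1/4999) = 19996.
5⁶ = 15625 < 19996 ≤ 46656 = 6⁶, so L = 6.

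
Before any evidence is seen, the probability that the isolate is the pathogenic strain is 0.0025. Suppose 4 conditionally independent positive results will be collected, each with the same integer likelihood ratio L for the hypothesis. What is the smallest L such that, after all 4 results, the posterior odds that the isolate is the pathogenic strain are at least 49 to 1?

12

Prior odds = 0.0025/0.9975 = 1/399.
Target odds = 49.
Need L⁴ ≥ 49 ÷ (1/399) = 19551.
11⁴ = 14641 < 19551 ≤ 20736 = 12⁴, so L = 12.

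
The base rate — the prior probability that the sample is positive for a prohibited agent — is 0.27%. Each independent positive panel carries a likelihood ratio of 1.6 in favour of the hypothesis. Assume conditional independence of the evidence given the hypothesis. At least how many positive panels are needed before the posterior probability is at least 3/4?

Prior odds = 0.0027/0.9973 = 27/9973.
Likelihood ratio per positive panel = 1.6.
Target odds: 0.75 ÷ 0.25 = 3.
Require 1.6ⁿ ≥ 3 ÷ (27/9973) = 9973/9.
1.6¹⁴ ≈720.576 falls short of 9973/9 but 1.6¹⁵ ≈1152.92 reaches it, so n = 15.

15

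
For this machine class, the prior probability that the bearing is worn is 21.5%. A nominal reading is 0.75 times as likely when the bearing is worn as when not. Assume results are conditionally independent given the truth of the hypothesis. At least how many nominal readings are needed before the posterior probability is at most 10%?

Prior odds = 0.215/0.785 = 43/157.
Likelihood ratio per nominal reading = 0.75.
Target posterior odds = 0.1/0.9 = 1/9.
Require 0.75ⁿ ≤ 1/9 ÷ (43/157) = 157/387.
0.75³ = 0.421875 is still above 157/387 but 0.75⁴ = 0.31640625 is at or below it, so n = 4.

4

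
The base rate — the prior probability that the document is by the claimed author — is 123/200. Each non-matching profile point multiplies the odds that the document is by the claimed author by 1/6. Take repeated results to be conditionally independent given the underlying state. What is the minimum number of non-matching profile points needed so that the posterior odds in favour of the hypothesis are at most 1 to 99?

Prior odds: 0.615 ÷ 0.385 = 123/77.
Likelihood ratio per non-matching profile point = 1/6.
Target odds = 1/99.
Require (1/6)ⁿ ≤ 1/99 ÷ (123/77) = 7/1107.
(1/6)² = 1/36 is still above 7/1107 but (1/6)³ = 1/216 is at or below it, so n = 3.

3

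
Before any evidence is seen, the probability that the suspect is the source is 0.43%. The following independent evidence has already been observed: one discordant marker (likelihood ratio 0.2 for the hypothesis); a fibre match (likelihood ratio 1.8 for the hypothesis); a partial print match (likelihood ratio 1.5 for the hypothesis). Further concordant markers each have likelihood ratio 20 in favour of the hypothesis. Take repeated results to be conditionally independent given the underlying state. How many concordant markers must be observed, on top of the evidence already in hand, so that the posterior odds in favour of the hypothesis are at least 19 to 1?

Prior odds = 0.0043/0.9957 = 43/9957.
Combined Bayes factor of the evidence already in hand = 0.2 × 1.8 × 1.5 = 0.54.
Odds after that evidence = (43/9957) × 0.54 = 387/165950.
Target odds = 19.
Need 20ⁿ ≥ 19 ÷ (387/165950) = 3153050/387.
20³ = 8000 falls short of 3153050/387 but 20⁴ = 160000 reaches it, so n = 4.

4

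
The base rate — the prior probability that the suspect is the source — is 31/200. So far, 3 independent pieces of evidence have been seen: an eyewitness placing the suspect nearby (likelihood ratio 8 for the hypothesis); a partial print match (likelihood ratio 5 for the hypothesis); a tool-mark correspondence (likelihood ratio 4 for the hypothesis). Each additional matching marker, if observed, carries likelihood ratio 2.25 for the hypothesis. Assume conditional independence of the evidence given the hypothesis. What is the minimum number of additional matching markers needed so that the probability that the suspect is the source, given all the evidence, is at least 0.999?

5

Prior odds = 0.155/0.845 = 31/169.
Combined Bayes factor of the evidence already in hand = 8 × 5 × 4 = 160.
Odds after that evidence = (31/169) × 160 = 4960/169.
Target odds = 0.999/0.001 = 999.
Need 2.25ⁿ ≥ 999 ÷ (4960/169) = 168831/4960.
2.25⁴ = 25.62890625 falls short of 168831/4960 but 2.25⁵ = 59049/1024 reaches it, so n = 5.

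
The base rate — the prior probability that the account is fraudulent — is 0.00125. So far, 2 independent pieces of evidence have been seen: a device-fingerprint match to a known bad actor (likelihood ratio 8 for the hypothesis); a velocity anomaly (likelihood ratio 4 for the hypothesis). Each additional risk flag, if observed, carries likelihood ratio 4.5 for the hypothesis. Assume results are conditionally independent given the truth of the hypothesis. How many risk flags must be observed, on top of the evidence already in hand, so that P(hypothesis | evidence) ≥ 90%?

Prior odds = 0.00125/0.99875 = 1/799.
Combined Bayes factor of the evidence already in hand = 8 × 4 = 32.
Odds after that evidence = (1/799) × 32 = 32/799.
Target odds = 0.9/0.1 = 9.
Need 4.5ⁿ ≥ 9 ÷ (32/799) = 224.71875.
4.5³ = 91.125 falls short of 224.71875 but 4.5⁴ = 410.0625 reaches it, so n = 4.

4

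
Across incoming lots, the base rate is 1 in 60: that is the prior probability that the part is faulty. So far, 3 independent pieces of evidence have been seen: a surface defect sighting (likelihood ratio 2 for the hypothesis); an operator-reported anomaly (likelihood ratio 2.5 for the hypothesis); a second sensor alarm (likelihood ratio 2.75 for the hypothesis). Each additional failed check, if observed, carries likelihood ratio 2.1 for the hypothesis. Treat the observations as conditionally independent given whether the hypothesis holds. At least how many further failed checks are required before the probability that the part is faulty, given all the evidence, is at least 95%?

6

Prior odds = (1/60)/(59/60) = 1/59.
Combined Bayes factor of the evidence already in hand = 2 × 2.5 × 2.75 = 13.75.
Odds after that evidence = (1/59) × 13.75 = 55/236.
Target odds = 0.95/0.05 = 19.
Need 2.1ⁿ ≥ 19 ÷ (55/236) = 4484/55.
2.1⁵ = 4084101/100000 falls short of 4484/55 but 2.1⁶ = 85766121/1000000 reaches it, so n = 6.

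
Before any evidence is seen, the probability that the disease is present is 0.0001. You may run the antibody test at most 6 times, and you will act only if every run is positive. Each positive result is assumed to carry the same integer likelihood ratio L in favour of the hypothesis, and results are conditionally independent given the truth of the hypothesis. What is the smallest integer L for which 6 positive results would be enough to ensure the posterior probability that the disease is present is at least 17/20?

Prior odds = 0.0001/0.9999 = 1/9999.
Target odds = 0.85/0.15 = 17/3.
Need L⁶ ≥ 17/3 ÷ (1/9999) = 56661.
6⁶ = 46656 < 56661 ≤ 117649 = 7⁶, so L = 7.

7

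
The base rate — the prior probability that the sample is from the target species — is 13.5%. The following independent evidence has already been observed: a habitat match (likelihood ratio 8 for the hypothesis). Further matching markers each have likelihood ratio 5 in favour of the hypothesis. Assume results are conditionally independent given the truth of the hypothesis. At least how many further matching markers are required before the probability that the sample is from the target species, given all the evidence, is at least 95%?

2

Prior odds = 0.135/0.865 = 27/173.
Bayes factor of the evidence already in hand = 8.
Odds after that evidence = (27/173) × 8 = 216/173.
Target odds = 0.95/0.05 = 19.
Need 5ⁿ ≥ 19 ÷ (216/173) = 3287/216.
5¹ = 5 falls short of 3287/216 but 5² = 25 reaches it, so n = 2.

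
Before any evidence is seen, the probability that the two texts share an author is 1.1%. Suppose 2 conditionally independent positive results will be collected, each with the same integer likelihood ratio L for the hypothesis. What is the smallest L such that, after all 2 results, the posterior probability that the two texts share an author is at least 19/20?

42

Prior odds = 0.011/0.989 = 11/989.
Target odds = 0.95/0.05 = 19.
Need L² ≥ 19 ÷ (11/989) = 18791/11.
41² = 1681 < 18791/11 ≤ 1764 = 42², so L = 42.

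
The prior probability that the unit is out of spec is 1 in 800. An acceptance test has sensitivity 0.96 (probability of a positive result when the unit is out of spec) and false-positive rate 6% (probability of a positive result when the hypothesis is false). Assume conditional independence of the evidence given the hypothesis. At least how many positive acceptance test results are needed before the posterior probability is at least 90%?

Prior odds = 0.00125/0.99875 = 1/799.
Likelihood ratio of a positive result = 0.96/0.06 = 16.
Target posterior odds = 0.9/0.1 = 9.
Need (1/799) × 16ⁿ ≥ 9, i.e. 16ⁿ ≥ 7191.
16³ = 4096 falls short of 7191 but 16⁴ = 65536 reaches it, so n = 4.

4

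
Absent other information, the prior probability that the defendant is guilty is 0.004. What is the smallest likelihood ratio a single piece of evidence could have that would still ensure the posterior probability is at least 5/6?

Prior odds = 0.004/0.996 = 1/249.
Target odds = (5/6)/(1/6) = 5.
Required Bayes factor = 5 ÷ (1/249) = 1245.

1245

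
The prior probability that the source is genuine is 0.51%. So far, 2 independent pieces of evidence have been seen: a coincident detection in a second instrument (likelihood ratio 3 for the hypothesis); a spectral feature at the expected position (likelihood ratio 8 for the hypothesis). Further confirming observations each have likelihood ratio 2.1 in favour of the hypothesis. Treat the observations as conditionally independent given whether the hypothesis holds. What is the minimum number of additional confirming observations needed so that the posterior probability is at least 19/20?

7

Prior odds = 0.0051/0.9949 = 51/9949.
Combined Bayes factor of the evidence already in hand = 3 × 8 = 24.
Odds after that evidence = (51/9949) × 24 = 1224/9949.
Target odds = 0.95/0.05 = 19.
Need 2.1ⁿ ≥ 19 ÷ (1224/9949) = 189031/1224.
2.1⁶ = 85766121/1000000 falls short of 189031/1224 but 2.1⁷ ≈180.109 reaches it, so n = 7.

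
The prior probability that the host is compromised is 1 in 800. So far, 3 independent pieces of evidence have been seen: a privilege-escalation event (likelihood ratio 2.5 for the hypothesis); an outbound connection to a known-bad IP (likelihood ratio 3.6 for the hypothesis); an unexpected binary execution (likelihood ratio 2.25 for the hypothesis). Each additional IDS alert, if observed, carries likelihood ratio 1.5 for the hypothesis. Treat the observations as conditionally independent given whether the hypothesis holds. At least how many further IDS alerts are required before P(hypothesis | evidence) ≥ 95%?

Prior odds = 0.00125/0.99875 = 1/799.
Combined Bayes factor of the evidence already in hand = 2.5 × 3.6 × 2.25 = 20.25.
Odds after that evidence = (1/799) × 20.25 = 81/3196.
Target odds = 0.95/0.05 = 19.
Need 1.5ⁿ ≥ 19 ÷ (81/3196) = 60724/81.
1.5¹⁶ = 43046721/65536 falls short of 60724/81 but 1.5¹⁷ = 129140163/131072 reaches it, so n = 17.

17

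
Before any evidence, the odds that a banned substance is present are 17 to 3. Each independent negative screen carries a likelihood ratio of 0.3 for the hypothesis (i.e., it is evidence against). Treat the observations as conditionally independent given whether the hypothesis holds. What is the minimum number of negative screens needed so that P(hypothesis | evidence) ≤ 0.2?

Prior odds = 17/3.
Likelihood ratio per negative screen = 0.3.
Target posterior odds = 0.2/0.8 = 0.25.
Need (17/3) × 0.3ⁿ ≤ 0.25, i.e. 0.3ⁿ ≤ 3/68.
0.3² = 0.09 is still above 3/68 but 0.3³ = 0.027 is at or below it, so n = 3.

3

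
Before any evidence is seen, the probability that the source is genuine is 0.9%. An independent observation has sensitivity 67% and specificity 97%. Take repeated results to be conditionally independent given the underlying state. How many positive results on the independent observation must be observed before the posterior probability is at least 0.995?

4

Prior odds = 0.009/0.991 = 9/991.
False-positive rate = 1 − 0.97 = 0.03; likelihood ratio of a positive = 0.67/0.03 = 67/3.
Target odds: 0.995 ÷ 0.005 = 199.
Require (67/3)ⁿ ≥ 199 ÷ (9/991) = 197209/9.
(67/3)³ = 300763/27 falls short of 197209/9 but (67/3)⁴ = 20151121/81 reaches it, so n = 4.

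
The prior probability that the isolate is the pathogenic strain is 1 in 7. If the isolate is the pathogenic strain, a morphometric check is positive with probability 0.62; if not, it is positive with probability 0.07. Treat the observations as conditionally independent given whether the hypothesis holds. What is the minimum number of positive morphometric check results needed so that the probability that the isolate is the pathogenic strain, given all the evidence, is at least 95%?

Prior odds: (1/7) ÷ (6/7) = 1/6.
Likelihood ratio of a positive = 0.62/0.07 = 62/7.
Target odds: 0.95 ÷ 0.05 = 19.
Need (1/6) × (62/7)ⁿ ≥ 19, i.e. (62/7)ⁿ ≥ 114.
(62/7)² = 3844/49 falls short of 114 but (62/7)³ = 238328/343 reaches it, so n = 3.

3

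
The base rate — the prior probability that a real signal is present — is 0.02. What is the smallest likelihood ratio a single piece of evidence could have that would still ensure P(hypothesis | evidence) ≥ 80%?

Prior odds = 0.02/0.98 = 1/49.
Target odds = 0.8/0.2 = 4.
Required Bayes factor = 4 ÷ (1/49) = 196.

196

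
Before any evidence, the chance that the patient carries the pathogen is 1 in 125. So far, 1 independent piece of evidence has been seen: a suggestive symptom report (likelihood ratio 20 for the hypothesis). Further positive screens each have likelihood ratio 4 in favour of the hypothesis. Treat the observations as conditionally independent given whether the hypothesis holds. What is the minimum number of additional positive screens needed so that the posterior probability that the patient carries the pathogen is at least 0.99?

Prior odds = 0.008/0.992 = 1/124.
Bayes factor of the evidence already in hand = 20.
Odds after that evidence = (1/124) × 20 = 5/31.
Target odds = 0.99/0.01 = 99.
Need 4ⁿ ≥ 99 ÷ (5/31) = 613.8.
4⁴ = 256 falls short of 613.8 but 4⁵ = 1024 reaches it, so n = 5.

5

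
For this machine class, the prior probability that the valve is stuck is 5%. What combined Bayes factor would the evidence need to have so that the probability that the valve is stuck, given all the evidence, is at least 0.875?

133

Prior odds = 0.05/0.95 = 1/19.
Target odds = 0.875/0.125 = 7.
Required Bayes factor = 7 ÷ (1/19) = 133.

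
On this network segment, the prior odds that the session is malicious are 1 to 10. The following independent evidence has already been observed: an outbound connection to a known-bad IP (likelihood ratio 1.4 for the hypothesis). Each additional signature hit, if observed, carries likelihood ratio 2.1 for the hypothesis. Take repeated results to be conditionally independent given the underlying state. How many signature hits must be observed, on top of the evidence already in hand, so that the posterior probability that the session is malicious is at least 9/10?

6

Prior odds = 0.1.
Bayes factor of the evidence already in hand = 1.4.
Odds after that evidence = 0.1 × 1.4 = 0.14.
Target odds = 0.9/0.1 = 9.
Need 2.1ⁿ ≥ 9 ÷ 0.14 = 450/7.
2.1⁵ = 4084101/100000 falls short of 450/7 but 2.1⁶ = 85766121/1000000 reaches it, so n = 6.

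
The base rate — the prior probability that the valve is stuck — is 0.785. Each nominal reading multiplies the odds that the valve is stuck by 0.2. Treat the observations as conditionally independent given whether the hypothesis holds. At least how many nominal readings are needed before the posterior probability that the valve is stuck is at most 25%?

2

Prior odds = 0.785/0.215 = 157/43.
Likelihood ratio per nominal reading = 0.2.
Target odds: 0.25 ÷ 0.75 = 1/3.
Require 0.2ⁿ ≤ 1/3 ÷ (157/43) = 43/471.
0.2¹ = 0.2 is still above 43/471 but 0.2² = 0.04 is at or below it, so n = 2.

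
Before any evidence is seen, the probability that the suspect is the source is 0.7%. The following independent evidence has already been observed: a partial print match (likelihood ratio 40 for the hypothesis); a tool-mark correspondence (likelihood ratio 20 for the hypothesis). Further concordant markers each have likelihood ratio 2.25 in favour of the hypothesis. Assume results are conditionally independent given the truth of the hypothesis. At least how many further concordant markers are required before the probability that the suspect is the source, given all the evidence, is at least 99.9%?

7

Prior odds = 0.007/0.993 = 7/993.
Combined Bayes factor of the evidence already in hand = 40 × 20 = 800.
Odds after that evidence = (7/993) × 800 = 5600/993.
Target odds = 0.999/0.001 = 999.
Need 2.25ⁿ ≥ 999 ÷ (5600/993) = 992007/5600.
2.25⁶ = 531441/4096 falls short of 992007/5600 but 2.25⁷ = 4782969/16384 reaches it, so n = 7.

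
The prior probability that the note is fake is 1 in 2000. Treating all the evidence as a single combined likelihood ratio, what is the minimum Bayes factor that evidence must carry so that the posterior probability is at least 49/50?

Prior odds = 0.0005/0.9995 = 1/1999.
Target odds = 0.98/0.02 = 49.
Required Bayes factor = 49 ÷ (1/1999) = 97951.

97951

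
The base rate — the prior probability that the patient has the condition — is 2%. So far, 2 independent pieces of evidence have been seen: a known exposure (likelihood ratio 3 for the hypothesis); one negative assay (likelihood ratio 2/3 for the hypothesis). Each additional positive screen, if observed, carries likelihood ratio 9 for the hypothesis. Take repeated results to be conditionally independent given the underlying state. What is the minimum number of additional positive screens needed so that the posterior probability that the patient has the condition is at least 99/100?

Prior odds = 0.02/0.98 = 1/49.
Combined Bayes factor of the evidence already in hand = 3 × (2/3) = 2.
Odds after that evidence = (1/49) × 2 = 2/49.
Target odds = 0.99/0.01 = 99.
Need 9ⁿ ≥ 99 ÷ (2/49) = 2425.5.
9³ = 729 falls short of 2425.5 but 9⁴ = 6561 reaches it, so n = 4.

4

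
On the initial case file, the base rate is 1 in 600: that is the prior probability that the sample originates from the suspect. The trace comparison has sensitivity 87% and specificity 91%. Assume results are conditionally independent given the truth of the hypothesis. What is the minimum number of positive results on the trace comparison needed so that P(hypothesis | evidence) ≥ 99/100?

Prior odds = (1/600)/(599/600) = 1/599.
False-positive rate = 1 − 0.91 = 0.09; likelihood ratio of a positive = 0.87/0.09 = 29/3.
Target posterior odds = 0.99/0.01 = 99.
Need (1/599) × (29/3)ⁿ ≥ 99, i.e. (29/3)ⁿ ≥ 59301.
(29/3)⁴ = 707281/81 falls short of 59301 but (29/3)⁵ = 20511149/243 reaches it, so n = 5.

5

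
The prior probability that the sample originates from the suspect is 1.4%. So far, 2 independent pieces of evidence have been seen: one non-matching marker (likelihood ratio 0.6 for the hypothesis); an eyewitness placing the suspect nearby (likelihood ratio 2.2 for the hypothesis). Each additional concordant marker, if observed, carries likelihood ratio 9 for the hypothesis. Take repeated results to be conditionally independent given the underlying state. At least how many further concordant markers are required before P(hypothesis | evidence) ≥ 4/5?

Prior odds = 0.014/0.986 = 7/493.
Combined Bayes factor of the evidence already in hand = 0.6 × 2.2 = 1.32.
Odds after that evidence = (7/493) × 1.32 = 231/12325.
Target odds = 0.8/0.2 = 4.
Need 9ⁿ ≥ 4 ÷ (231/12325) = 49300/231.
9² = 81 falls short of 49300/231 but 9³ = 729 reaches it, so n = 3.

3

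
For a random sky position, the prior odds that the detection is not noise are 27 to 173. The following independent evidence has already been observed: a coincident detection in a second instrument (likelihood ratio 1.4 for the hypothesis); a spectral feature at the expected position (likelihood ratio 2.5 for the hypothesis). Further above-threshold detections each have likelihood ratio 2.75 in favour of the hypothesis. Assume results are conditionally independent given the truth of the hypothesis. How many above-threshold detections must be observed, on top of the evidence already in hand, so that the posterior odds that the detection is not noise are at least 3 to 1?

Prior odds = 27/173.
Combined Bayes factor of the evidence already in hand = 1.4 × 2.5 = 3.5.
Odds after that evidence = (27/173) × 3.5 = 189/346.
Target odds = 3.
Need 2.75ⁿ ≥ 3 ÷ (189/346) = 346/63.
2.75¹ = 2.75 falls short of 346/63 but 2.75² = 7.5625 reaches it, so n = 2.

2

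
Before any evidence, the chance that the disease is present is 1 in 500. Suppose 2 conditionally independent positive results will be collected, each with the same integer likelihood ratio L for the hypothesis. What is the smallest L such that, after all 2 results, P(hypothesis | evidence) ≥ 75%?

39

Prior odds = 0.002/0.998 = 1/499.
Target odds = 0.75/0.25 = 3.
Need L² ≥ 3 ÷ (1/499) = 1497.
38² = 1444 < 1497 ≤ 1521 = 39², so L = 39.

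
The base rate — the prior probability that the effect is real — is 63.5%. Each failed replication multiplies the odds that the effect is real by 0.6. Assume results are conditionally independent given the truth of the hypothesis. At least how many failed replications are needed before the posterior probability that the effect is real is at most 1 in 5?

Prior odds = 0.635/0.365 = 127/73.
Likelihood ratio per failed replication = 0.6.
Target posterior odds = 0.2/0.8 = 0.25.
Require 0.6ⁿ ≤ 0.25 ÷ (127/73) = 73/508.
0.6³ = 0.216 is still above 73/508 but 0.6⁴ = 0.1296 is at or below it, so n = 4.

4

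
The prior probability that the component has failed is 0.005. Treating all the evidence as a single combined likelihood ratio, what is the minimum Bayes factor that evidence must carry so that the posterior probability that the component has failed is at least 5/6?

995

Prior odds = 0.005/0.995 = 1/199.
Target odds = (5/6)/(1/6) = 5.
Required Bayes factor = 5 ÷ (1/199) = 995.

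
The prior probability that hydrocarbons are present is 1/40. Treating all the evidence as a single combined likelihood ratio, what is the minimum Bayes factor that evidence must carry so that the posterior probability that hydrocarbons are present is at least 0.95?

Prior odds = 0.025/0.975 = 1/39.
Target odds = 0.95/0.05 = 19.
Required Bayes factor = 19 ÷ (1/39) = 741.

741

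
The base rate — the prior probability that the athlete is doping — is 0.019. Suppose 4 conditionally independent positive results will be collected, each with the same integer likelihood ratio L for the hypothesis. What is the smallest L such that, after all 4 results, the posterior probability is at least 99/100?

9

Prior odds = 0.019/0.981 = 19/981.
Target odds = 0.99/0.01 = 99.
Need L⁴ ≥ 99 ÷ (19/981) = 97119/19.
8⁴ = 4096 < 97119/19 ≤ 6561 = 9⁴, so L = 9.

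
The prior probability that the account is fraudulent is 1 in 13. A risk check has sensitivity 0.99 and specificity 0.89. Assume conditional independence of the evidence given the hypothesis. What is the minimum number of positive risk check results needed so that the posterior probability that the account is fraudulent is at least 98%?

Prior odds: (1/13) ÷ (12/13) = 1/12.
False-positive rate = 1 − 0.89 = 0.11; likelihood ratio of a positive = 0.99/0.11 = 9.
Target odds: 0.98 ÷ 0.02 = 49.
Need (1/12) × 9ⁿ ≥ 49, i.e. 9ⁿ ≥ 588.
9² = 81 falls short of 588 but 9³ = 729 reaches it, so n = 3.

3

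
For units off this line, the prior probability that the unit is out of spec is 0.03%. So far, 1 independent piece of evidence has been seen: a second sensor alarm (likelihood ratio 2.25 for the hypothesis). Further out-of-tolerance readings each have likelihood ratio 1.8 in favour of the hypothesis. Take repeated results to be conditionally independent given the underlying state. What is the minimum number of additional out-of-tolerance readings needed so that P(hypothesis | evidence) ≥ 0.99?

21

Prior odds = 0.0003/0.9997 = 3/9997.
Bayes factor of the evidence already in hand = 2.25.
Odds after that evidence = (3/9997) × 2.25 = 27/39988.
Target odds = 0.99/0.01 = 99.
Need 1.8ⁿ ≥ 99 ÷ (27/39988) = 439868/3.
1.8²⁰ ≈127482 falls short of 439868/3 but 1.8²¹ ≈229468 reaches it, so n = 21.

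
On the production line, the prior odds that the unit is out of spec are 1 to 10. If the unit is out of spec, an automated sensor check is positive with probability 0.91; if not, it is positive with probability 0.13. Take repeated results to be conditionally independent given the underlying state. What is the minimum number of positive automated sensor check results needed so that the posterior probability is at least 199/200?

Prior odds = 0.1.
Likelihood ratio of a positive = 0.91/0.13 = 7.
Target odds: 0.995 ÷ 0.005 = 199.
Require 7ⁿ ≥ 199 ÷ 0.1 = 1990.
7³ = 343 falls short of 1990 but 7⁴ = 2401 reaches it, so n = 4.

4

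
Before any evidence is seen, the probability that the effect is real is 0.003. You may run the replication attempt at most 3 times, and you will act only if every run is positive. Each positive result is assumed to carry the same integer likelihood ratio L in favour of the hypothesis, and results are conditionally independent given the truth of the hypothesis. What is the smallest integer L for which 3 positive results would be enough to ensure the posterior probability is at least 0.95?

Prior odds = 0.003/0.997 = 3/997.
Target odds = 0.95/0.05 = 19.
Need L³ ≥ 19 ÷ (3/997) = 18943/3.
18³ = 5832 < 18943/3 ≤ 6859 = 19³, so L = 19.

19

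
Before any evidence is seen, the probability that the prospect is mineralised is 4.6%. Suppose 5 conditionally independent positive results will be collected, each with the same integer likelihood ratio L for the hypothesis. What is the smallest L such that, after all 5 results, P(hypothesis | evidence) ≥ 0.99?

Prior odds = 0.046/0.954 = 23/477.
Target odds = 0.99/0.01 = 99.
Need L⁵ ≥ 99 ÷ (23/477) = 47223/23.
4⁵ = 1024 < 47223/23 ≤ 3125 = 5⁵, so L = 5.

5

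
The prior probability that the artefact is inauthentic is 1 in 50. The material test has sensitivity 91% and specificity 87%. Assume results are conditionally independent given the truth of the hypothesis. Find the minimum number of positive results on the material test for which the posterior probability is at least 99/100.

Prior odds = 0.02/0.98 = 1/49.
False-positive rate = 1 − 0.87 = 0.13; likelihood ratio of a positive = 0.91/0.13 = 7.
Target odds: 0.99 ÷ 0.01 = 99.
Require 7ⁿ ≥ 99 ÷ (1/49) = 4851.
7⁴ = 2401 falls short of 4851 but 7⁵ = 16807 reaches it, so n = 5.

5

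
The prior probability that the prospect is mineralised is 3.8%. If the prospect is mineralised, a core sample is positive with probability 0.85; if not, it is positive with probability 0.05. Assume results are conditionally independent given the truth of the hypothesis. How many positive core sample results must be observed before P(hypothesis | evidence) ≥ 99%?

Prior odds = 0.038/0.962 = 19/481.
Likelihood ratio of a positive = 0.85/0.05 = 17.
Target posterior odds = 0.99/0.01 = 99.
Require 17ⁿ ≥ 99 ÷ (19/481) = 47619/19.
17² = 289 falls short of 47619/19 but 17³ = 4913 reaches it, so n = 3.

3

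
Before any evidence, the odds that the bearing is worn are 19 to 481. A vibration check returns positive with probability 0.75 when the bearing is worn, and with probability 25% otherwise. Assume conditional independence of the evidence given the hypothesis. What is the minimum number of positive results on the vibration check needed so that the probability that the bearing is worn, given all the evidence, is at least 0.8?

Prior odds = 19/481.
Likelihood ratio of a positive result = 0.75/0.25 = 3.
Target posterior odds = 0.8/0.2 = 4.
Require 3ⁿ ≥ 4 ÷ (19/481) = 1924/19.
3⁴ = 81 falls short of 1924/19 but 3⁵ = 243 reaches it, so n = 5.

5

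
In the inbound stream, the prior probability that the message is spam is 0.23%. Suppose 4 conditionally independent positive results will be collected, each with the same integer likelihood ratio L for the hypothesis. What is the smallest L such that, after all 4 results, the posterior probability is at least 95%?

10

Prior odds = 0.0023/0.9977 = 23/9977.
Target odds = 0.95/0.05 = 19.
Need L⁴ ≥ 19 ÷ (23/9977) = 189563/23.
9⁴ = 6561 < 189563/23 ≤ 10000 = 10⁴, so L = 10.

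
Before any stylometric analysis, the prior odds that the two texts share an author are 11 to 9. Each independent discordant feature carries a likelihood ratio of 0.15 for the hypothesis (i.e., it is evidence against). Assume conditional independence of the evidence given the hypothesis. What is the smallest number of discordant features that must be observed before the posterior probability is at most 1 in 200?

Prior odds = 11/9.
Likelihood ratio per discordant feature = 0.15.
Target posterior odds = 0.005/0.995 = 1/199.
Require 0.15ⁿ ≤ 1/199 ÷ (11/9) = 9/2189.
0.15² = 0.0225 is still above 9/2189 but 0.15³ = 0.003375 is at or below it, so n = 3.

3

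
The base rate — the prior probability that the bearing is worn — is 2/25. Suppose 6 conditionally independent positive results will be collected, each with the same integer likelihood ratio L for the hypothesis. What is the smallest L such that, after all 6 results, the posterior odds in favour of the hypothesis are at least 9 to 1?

Prior odds = 0.08/0.92 = 2/23.
Target odds = 9.
Need L⁶ ≥ 9 ÷ (2/23) = 103.5.
2⁶ = 64 < 103.5 ≤ 729 = 3⁶, so L = 3.

3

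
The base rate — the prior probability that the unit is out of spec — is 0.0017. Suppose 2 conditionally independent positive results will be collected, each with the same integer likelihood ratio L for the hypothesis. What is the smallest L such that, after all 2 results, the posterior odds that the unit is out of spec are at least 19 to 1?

Prior odds = 0.0017/0.9983 = 17/9983.
Target odds = 19.
Need L² ≥ 19 ÷ (17/9983) = 189677/17.
105² = 11025 < 189677/17 ≤ 11236 = 106², so L = 106.

106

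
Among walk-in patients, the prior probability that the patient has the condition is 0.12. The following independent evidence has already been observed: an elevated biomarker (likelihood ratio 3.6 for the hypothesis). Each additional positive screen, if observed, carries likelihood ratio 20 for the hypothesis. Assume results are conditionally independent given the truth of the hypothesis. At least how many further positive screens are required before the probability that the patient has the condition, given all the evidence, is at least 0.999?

Prior odds = 0.12/0.88 = 3/22.
Bayes factor of the evidence already in hand = 3.6.
Odds after that evidence = (3/22) × 3.6 = 27/55.
Target odds = 0.999/0.001 = 999.
Need 20ⁿ ≥ 999 ÷ (27/55) = 2035.
20² = 400 falls short of 2035 but 20³ = 8000 reaches it, so n = 3.

3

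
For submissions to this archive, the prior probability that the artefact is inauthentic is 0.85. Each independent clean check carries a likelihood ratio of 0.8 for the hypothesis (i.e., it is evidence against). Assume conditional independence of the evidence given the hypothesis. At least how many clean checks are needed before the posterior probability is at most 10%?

Prior odds: 0.85 ÷ 0.15 = 17/3.
Likelihood ratio per clean check = 0.8.
Target posterior odds = 0.1/0.9 = 1/9.
Require 0.8ⁿ ≤ 1/9 ÷ (17/3) = 1/51.
0.8¹⁷ ≈0.022518 is still above 1/51 but 0.8¹⁸ ≈0.0180144 is at or below it, so n = 18.

18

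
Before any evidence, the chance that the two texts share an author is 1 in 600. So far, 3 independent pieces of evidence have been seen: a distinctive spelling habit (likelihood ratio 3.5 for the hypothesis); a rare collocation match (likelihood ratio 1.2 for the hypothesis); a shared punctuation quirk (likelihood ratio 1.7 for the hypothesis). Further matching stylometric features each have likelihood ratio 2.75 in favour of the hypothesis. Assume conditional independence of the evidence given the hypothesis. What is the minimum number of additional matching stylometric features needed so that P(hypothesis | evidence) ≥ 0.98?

Prior odds = (1/600)/(599/600) = 1/599.
Combined Bayes factor of the evidence already in hand = 3.5 × 1.2 × 1.7 = 7.14.
Odds after that evidence = (1/599) × 7.14 = 357/29950.
Target odds = 0.98/0.02 = 49.
Need 2.75ⁿ ≥ 49 ÷ (357/29950) = 209650/51.
2.75⁸ = 214358881/65536 falls short of 209650/51 but 2.75⁹ ≈8994.86 reaches it, so n = 9.

9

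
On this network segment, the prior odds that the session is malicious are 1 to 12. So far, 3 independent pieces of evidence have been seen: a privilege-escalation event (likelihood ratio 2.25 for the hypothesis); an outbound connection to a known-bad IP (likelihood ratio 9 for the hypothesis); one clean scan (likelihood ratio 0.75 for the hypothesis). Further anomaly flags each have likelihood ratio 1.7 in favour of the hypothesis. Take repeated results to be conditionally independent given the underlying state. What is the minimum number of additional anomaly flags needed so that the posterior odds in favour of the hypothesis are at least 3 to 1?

Prior odds = 1/12.
Combined Bayes factor of the evidence already in hand = 2.25 × 9 × 0.75 = 15.1875.
Odds after that evidence = (1/12) × 15.1875 = 1.265625.
Target odds = 3.
Need 1.7ⁿ ≥ 3 ÷ 1.265625 = 64/27.
1.7¹ = 1.7 falls short of 64/27 but 1.7² = 2.89 reaches it, so n = 2.

2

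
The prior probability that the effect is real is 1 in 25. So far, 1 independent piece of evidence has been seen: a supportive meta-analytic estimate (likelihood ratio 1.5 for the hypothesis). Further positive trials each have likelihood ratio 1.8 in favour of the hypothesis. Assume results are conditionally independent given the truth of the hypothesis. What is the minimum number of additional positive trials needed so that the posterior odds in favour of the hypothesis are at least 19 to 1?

Prior odds = 0.04/0.96 = 1/24.
Bayes factor of the evidence already in hand = 1.5.
Odds after that evidence = (1/24) × 1.5 = 0.0625.
Target odds = 19.
Need 1.8ⁿ ≥ 19 ÷ 0.0625 = 304.
1.8⁹ = 387420489/1953125 falls short of 304 but 1.8¹⁰ ≈357.047 reaches it, so n = 10.

10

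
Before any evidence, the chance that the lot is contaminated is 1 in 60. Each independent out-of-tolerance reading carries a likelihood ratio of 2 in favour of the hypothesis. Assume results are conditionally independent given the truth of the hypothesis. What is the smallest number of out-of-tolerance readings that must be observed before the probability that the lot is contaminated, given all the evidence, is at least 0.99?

13

Prior odds: (1/60) ÷ (59/60) = 1/59.
Likelihood ratio per out-of-tolerance reading = 2.
Target posterior odds = 0.99/0.01 = 99.
Require 2ⁿ ≥ 99 ÷ (1/59) = 5841.
2¹² = 4096 falls short of 5841 but 2¹³ = 8192 reaches it, so n = 13.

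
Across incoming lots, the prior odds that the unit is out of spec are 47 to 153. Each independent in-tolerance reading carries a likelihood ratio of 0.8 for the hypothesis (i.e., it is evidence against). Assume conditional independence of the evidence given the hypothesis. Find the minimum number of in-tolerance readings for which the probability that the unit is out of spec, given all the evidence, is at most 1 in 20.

8

Prior odds = 47/153.
Likelihood ratio per in-tolerance reading = 0.8.
Target posterior odds = 0.05/0.95 = 1/19.
Need (47/153) × 0.8ⁿ ≤ 1/19, i.e. 0.8ⁿ ≤ 153/893.
0.8⁷ = 16384/78125 is still above 153/893 but 0.8⁸ = 65536/390625 is at or below it, so n = 8.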